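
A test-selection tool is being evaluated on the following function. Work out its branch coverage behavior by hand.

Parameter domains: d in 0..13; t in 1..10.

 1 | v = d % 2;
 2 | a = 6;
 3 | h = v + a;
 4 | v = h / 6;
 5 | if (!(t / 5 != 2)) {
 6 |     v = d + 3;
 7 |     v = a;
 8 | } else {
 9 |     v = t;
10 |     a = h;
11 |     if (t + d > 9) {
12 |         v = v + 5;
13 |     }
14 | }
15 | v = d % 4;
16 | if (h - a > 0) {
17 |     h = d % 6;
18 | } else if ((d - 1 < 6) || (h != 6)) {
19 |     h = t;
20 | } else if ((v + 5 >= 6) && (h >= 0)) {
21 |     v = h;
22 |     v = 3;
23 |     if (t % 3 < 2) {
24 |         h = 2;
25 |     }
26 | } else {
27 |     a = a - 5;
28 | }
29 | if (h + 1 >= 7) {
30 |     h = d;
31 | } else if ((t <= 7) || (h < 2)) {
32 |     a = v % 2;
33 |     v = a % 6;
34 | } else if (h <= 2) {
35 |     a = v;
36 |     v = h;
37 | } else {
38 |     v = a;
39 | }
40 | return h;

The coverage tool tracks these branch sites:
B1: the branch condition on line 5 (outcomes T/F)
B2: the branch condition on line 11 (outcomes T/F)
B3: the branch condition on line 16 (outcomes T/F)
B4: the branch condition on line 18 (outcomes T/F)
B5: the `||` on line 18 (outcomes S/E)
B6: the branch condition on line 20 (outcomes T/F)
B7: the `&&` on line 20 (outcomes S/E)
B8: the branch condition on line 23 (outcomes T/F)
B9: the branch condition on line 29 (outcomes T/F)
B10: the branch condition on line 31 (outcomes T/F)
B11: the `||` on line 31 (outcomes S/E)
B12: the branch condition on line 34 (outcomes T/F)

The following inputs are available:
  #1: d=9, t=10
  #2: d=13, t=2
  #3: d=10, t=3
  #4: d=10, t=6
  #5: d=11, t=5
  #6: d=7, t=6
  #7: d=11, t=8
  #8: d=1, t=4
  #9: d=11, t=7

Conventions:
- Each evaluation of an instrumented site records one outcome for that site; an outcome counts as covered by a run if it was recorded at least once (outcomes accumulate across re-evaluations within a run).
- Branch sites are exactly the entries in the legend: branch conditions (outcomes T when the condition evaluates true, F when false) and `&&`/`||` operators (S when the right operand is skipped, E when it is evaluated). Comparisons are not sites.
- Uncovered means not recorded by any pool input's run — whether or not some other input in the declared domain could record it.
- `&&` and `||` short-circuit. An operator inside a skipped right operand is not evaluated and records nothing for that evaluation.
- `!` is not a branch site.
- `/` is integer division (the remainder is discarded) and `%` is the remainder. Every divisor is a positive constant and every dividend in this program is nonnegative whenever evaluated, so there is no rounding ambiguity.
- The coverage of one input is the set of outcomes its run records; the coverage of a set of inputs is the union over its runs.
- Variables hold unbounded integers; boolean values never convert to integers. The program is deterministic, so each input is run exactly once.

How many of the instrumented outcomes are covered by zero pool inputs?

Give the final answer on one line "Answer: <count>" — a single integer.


input #1, d=9, t=10: events B1->T, B3->T, B9->F, B11->E, B10->F, B12->F; outcomes B1=T, B3=T, B9=F, B10=F, B11=E, B12=F
input #2, d=13, t=2: events B1->F, B2->T, B3->F, B5->E, B4->T, B9->F, B11->S, B10->T; outcomes B1=F, B2=T, B3=F, B4=T, B5=E, B9=F, B10=T, B11=S
input #3, d=10, t=3: events B1->F, B2->T, B3->F, B5->E, B4->F, B7->E, B6->T, B8->T, B9->F, B11->S, B10->T; outcomes B1=F, B2=T, B3=F, B4=F, B5=E, B6=T, B7=E, B8=T, B9=F, B10=T, B11=S
input #4, d=10, t=6: events B1->F, B2->T, B3->F, B5->E, B4->F, B7->E, B6->T, B8->T, B9->F, B11->S, B10->T; outcomes B1=F, B2=T, B3=F, B4=F, B5=E, B6=T, B7=E, B8=T, B9=F, B10=T, B11=S
input #5, d=11, t=5: events B1->F, B2->T, B3->F, B5->E, B4->T, B9->F, B11->S, B10->T; outcomes B1=F, B2=T, B3=F, B4=T, B5=E, B9=F, B10=T, B11=S
input #6, d=7, t=6: events B1->F, B2->T, B3->F, B5->E, B4->T, B9->T; outcomes B1=F, B2=T, B3=F, B4=T, B5=E, B9=T
input #7, d=11, t=8: events B1->F, B2->T, B3->F, B5->E, B4->T, B9->T; outcomes B1=F, B2=T, B3=F, B4=T, B5=E, B9=T
input #8, d=1, t=4: events B1->F, B2->F, B3->F, B5->S, B4->T, B9->F, B11->S, B10->T; outcomes B1=F, B2=F, B3=F, B4=T, B5=S, B9=F, B10=T, B11=S
input #9, d=11, t=7: events B1->F, B2->T, B3->F, B5->E, B4->T, B9->T; outcomes B1=F, B2=T, B3=F, B4=T, B5=E, B9=T
union over the pool: B1=T, B1=F, B2=T, B2=F, B3=T, B3=F, B4=T, B4=F, B5=S, B5=E, B6=T, B7=E, B8=T, B9=T, B9=F, B10=T, B10=F, B11=S, B11=E, B12=F
uncovered (4 of 24): B6=F, B7=S, B8=F, B12=T
Answer: 4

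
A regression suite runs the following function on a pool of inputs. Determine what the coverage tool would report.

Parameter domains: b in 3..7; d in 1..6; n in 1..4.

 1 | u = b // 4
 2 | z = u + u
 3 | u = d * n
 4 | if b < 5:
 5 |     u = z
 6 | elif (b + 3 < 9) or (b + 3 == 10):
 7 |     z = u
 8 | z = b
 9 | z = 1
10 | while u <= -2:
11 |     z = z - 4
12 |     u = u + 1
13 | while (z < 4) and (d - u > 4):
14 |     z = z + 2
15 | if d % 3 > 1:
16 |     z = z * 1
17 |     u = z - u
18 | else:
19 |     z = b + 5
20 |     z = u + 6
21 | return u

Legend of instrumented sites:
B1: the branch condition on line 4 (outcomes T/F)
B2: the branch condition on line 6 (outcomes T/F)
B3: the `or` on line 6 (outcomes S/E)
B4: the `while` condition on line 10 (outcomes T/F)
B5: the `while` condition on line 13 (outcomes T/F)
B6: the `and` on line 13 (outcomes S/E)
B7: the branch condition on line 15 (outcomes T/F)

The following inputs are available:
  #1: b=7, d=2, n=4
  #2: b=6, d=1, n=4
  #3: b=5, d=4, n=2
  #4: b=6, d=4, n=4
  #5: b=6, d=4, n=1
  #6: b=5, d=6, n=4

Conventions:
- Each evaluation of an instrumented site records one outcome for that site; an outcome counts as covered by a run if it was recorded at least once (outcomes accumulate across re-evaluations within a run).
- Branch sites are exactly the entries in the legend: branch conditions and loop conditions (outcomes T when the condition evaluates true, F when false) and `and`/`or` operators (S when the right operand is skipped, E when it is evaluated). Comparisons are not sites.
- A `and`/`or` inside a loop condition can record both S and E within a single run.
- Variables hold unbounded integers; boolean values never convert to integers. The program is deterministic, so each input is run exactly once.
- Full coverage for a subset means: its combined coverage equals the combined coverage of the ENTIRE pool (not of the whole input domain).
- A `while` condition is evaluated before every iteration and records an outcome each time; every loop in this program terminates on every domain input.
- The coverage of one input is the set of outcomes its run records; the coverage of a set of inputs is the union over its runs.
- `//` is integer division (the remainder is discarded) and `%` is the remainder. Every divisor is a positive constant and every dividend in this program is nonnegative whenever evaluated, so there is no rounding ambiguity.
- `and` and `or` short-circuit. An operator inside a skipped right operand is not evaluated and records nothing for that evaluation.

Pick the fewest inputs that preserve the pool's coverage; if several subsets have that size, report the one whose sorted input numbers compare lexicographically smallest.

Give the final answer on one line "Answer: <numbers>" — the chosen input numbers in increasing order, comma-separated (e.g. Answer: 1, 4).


input #1 (b=7, d=2, n=4): events B1->F, B3->E, B2->T, B4->F, B6->E, B5->F, B7->T; covers B1=F, B2=T, B3=E, B4=F, B5=F, B6=E, B7=T
input #2 (b=6, d=1, n=4): events B1->F, B3->E, B2->F, B4->F, B6->E, B5->F, B7->F; covers B1=F, B2=F, B3=E, B4=F, B5=F, B6=E, B7=F
input #3 (b=5, d=4, n=2): events B1->F, B3->S, B2->T, B4->F, B6->E, B5->F, B7->F; covers B1=F, B2=T, B3=S, B4=F, B5=F, B6=E, B7=F
input #4 (b=6, d=4, n=4): events B1->F, B3->E, B2->F, B4->F, B6->E, B5->F, B7->F; covers B1=F, B2=F, B3=E, B4=F, B5=F, B6=E, B7=F
input #5 (b=6, d=4, n=1): events B1->F, B3->E, B2->F, B4->F, B6->E, B5->F, B7->F; covers B1=F, B2=F, B3=E, B4=F, B5=F, B6=E, B7=F
input #6 (b=5, d=6, n=4): events B1->F, B3->S, B2->T, B4->F, B6->E, B5->F, B7->F; covers B1=F, B2=T, B3=S, B4=F, B5=F, B6=E, B7=F
union over all inputs: B1=F, B2=T, B2=F, B3=S, B3=E, B4=F, B5=F, B6=E, B7=T, B7=F (10 outcomes)
no size-1 subset reaches all 10 outcomes (best union: 7/10)
no size-2 subset reaches all 10 outcomes (best union: 9/10)
at size 3, {1, 2, 3} reaches all 10 outcomes; every lexicographically earlier size-3 subset fails
Answer: 1, 2, 3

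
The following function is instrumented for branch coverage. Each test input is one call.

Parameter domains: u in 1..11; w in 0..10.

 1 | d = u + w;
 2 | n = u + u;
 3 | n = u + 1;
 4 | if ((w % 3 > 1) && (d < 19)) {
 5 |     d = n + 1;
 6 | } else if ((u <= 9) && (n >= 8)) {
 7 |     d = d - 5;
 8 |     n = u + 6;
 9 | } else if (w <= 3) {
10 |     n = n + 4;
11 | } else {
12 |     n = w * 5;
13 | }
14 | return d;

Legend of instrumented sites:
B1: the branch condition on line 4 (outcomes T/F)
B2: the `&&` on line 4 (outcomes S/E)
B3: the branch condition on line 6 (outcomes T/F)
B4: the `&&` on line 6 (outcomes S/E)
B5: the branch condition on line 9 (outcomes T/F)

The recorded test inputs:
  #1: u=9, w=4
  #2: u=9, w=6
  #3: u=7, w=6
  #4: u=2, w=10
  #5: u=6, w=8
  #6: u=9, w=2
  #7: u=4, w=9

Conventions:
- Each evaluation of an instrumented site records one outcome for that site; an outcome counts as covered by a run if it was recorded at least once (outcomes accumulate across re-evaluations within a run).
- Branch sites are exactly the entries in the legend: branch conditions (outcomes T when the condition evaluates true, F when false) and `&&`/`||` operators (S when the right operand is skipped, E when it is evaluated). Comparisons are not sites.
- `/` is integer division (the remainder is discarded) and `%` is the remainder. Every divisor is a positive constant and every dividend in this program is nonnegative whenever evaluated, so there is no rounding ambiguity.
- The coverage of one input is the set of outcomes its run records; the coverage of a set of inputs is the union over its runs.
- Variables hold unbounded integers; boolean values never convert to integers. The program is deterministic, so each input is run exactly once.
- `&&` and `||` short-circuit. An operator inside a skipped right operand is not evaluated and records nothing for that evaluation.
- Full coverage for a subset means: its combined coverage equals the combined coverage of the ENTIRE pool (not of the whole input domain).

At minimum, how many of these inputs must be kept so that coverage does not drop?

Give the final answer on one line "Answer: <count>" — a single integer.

input #1 (u=9, w=4): covers B1=F, B2=S, B3=T, B4=E
input #2 (u=9, w=6): covers B1=F, B2=S, B3=T, B4=E
input #3 (u=7, w=6): covers B1=F, B2=S, B3=T, B4=E
input #4 (u=2, w=10): covers B1=F, B2=S, B3=F, B4=E, B5=F
input #5 (u=6, w=8): covers B1=T, B2=E
input #6 (u=9, w=2): covers B1=T, B2=E
input #7 (u=4, w=9): covers B1=F, B2=S, B3=F, B4=E, B5=F
the full pool covers 8 outcomes: B1=T, B1=F, B2=S, B2=E, B3=T, B3=F, B4=E, B5=F
checked all size-1 subsets: none covers 8 outcomes (max 5/8)
checked all size-2 subsets: none covers 8 outcomes (max 7/8)
inputs {1, 4, 5} (size 3) cover everything; no size-3 subset with a lexicographically smaller index list covers all 8

Answer: 3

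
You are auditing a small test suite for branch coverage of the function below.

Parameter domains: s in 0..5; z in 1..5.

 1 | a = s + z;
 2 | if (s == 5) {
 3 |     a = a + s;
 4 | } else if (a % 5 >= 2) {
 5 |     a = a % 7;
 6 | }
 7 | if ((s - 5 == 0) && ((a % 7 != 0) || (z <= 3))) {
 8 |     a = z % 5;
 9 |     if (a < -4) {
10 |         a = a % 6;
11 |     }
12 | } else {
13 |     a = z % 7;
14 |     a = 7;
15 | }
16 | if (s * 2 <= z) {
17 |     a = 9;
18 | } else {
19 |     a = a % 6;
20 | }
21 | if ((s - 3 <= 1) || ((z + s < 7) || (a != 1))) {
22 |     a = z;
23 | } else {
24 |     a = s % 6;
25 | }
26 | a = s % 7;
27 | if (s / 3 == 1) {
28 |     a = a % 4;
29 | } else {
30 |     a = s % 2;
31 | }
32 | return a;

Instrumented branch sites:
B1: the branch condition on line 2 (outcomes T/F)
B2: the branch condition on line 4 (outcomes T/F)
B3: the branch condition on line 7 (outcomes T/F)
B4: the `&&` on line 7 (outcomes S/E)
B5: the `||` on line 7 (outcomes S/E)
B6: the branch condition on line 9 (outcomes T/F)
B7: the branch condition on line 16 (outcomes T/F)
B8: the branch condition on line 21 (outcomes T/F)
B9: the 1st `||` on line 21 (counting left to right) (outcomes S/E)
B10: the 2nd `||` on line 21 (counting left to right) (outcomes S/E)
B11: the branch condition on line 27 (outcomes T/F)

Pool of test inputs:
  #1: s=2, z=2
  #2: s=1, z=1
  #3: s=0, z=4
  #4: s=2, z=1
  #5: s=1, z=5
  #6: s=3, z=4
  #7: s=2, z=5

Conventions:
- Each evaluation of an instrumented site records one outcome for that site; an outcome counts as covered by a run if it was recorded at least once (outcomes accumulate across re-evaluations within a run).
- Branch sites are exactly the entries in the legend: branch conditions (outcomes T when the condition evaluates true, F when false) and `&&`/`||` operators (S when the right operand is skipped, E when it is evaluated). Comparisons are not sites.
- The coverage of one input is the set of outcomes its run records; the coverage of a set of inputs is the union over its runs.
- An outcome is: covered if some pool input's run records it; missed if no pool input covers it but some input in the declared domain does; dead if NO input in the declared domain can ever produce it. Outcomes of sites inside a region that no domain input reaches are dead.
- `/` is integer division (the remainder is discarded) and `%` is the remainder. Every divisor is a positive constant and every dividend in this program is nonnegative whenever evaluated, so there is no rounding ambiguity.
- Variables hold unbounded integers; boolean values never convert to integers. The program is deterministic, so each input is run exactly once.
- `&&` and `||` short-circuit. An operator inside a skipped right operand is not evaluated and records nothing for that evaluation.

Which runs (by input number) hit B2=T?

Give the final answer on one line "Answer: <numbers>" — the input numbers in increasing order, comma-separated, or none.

input #1 (s=2, z=2): hits B2=T
input #2 (s=1, z=1): hits B2=T
input #3 (s=0, z=4): hits B2=T
input #4 (s=2, z=1): hits B2=T
input #5 (s=1, z=5): never hits B2=T
input #6 (s=3, z=4): hits B2=T
input #7 (s=2, z=5): hits B2=T

Answer: 1, 2, 3, 4, 6, 7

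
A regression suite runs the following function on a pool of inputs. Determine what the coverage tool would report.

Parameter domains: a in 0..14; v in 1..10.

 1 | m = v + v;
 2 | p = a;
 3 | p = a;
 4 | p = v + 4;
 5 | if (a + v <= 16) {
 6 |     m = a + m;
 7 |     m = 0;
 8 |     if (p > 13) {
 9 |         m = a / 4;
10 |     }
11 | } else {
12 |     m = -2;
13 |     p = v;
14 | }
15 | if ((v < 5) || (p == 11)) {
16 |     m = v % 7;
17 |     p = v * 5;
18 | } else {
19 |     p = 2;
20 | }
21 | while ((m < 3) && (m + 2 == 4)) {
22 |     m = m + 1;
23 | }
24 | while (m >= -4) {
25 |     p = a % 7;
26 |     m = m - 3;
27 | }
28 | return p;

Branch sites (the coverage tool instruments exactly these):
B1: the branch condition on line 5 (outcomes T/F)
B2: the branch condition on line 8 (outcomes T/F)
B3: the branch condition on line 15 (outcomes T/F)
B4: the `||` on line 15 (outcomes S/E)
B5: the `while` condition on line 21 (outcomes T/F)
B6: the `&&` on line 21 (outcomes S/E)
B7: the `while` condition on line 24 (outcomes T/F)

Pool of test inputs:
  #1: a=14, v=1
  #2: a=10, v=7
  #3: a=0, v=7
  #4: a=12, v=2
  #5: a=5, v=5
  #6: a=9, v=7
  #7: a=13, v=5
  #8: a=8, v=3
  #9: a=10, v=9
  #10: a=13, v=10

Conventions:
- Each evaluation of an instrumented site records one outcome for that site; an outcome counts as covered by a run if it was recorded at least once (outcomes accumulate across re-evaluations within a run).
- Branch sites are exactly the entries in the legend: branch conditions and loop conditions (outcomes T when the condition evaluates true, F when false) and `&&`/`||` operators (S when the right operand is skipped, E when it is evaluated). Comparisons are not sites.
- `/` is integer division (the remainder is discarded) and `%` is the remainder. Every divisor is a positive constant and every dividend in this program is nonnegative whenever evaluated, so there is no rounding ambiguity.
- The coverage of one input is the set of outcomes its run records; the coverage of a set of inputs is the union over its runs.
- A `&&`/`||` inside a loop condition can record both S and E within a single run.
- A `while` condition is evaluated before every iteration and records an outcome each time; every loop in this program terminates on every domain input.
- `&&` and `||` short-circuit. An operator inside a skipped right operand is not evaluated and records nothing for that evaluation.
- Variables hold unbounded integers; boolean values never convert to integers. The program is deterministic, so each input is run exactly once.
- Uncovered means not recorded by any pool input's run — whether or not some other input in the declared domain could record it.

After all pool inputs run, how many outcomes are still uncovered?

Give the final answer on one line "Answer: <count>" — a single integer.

input #1 (a=14, v=1): covers B1=T, B2=F, B3=T, B4=S, B5=F, B6=E, B7=T, B7=F
input #2 (a=10, v=7): covers B1=F, B3=F, B4=E, B5=F, B6=E, B7=T, B7=F
input #3 (a=0, v=7): covers B1=T, B2=F, B3=T, B4=E, B5=F, B6=E, B7=T, B7=F
input #4 (a=12, v=2): covers B1=T, B2=F, B3=T, B4=S, B5=T, B5=F, B6=S, B6=E, B7=T, B7=F
input #5 (a=5, v=5): covers B1=T, B2=F, B3=F, B4=E, B5=F, B6=E, B7=T, B7=F
input #6 (a=9, v=7): covers B1=T, B2=F, B3=T, B4=E, B5=F, B6=E, B7=T, B7=F
input #7 (a=13, v=5): covers B1=F, B3=F, B4=E, B5=F, B6=E, B7=T, B7=F
input #8 (a=8, v=3): covers B1=T, B2=F, B3=T, B4=S, B5=F, B6=S, B7=T, B7=F
input #9 (a=10, v=9): covers B1=F, B3=F, B4=E, B5=F, B6=E, B7=T, B7=F
input #10 (a=13, v=10): covers B1=F, B3=F, B4=E, B5=F, B6=E, B7=T, B7=F
union over the pool: B1=T, B1=F, B2=F, B3=T, B3=F, B4=S, B4=E, B5=T, B5=F, B6=S, B6=E, B7=T, B7=F
uncovered (1 of 14): B2=T

Answer: 1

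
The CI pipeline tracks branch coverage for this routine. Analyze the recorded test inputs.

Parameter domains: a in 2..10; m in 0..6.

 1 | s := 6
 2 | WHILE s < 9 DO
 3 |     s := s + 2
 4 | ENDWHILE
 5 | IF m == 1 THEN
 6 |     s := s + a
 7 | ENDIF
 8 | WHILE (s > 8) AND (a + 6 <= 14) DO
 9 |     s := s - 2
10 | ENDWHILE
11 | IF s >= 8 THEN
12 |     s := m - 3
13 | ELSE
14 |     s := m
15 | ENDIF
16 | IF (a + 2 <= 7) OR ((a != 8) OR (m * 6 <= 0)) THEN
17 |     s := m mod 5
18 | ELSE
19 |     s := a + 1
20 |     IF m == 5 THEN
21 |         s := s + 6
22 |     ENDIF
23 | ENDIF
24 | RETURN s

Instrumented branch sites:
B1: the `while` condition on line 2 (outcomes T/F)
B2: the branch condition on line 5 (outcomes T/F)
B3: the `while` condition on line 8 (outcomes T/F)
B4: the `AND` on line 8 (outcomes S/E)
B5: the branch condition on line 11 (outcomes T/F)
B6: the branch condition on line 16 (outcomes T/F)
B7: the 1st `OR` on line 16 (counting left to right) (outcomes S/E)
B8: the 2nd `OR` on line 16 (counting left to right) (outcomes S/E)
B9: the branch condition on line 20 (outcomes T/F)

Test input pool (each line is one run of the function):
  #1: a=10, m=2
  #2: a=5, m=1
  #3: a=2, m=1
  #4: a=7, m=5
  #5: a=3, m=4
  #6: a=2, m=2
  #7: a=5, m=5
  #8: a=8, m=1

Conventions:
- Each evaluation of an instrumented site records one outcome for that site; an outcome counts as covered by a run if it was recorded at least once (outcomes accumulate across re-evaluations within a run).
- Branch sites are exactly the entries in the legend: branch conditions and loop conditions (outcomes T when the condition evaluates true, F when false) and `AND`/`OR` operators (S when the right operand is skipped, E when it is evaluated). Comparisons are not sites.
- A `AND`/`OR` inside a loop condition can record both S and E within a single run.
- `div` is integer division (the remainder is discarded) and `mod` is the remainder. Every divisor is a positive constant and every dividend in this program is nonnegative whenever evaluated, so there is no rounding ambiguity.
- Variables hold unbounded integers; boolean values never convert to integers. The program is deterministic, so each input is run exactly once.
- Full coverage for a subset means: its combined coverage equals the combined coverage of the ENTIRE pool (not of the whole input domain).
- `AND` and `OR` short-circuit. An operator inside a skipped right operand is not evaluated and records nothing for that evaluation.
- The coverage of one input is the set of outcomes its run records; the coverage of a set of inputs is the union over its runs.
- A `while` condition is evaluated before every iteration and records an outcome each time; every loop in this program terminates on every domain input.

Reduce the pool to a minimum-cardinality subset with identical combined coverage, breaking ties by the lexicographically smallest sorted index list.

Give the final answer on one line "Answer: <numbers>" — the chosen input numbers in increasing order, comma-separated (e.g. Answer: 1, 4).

#1 (a=10, m=2) -> covered: B1=T, B1=F, B2=F, B3=F, B4=E, B5=T, B6=T, B7=E, B8=S
#2 (a=5, m=1) -> covered: B1=T, B1=F, B2=T, B3=T, B3=F, B4=S, B4=E, B5=F, B6=T, B7=S
#3 (a=2, m=1) -> covered: B1=T, B1=F, B2=T, B3=T, B3=F, B4=S, B4=E, B5=T, B6=T, B7=S
#4 (a=7, m=5) -> covered: B1=T, B1=F, B2=F, B3=T, B3=F, B4=S, B4=E, B5=T, B6=T, B7=E, B8=S
#5 (a=3, m=4) -> covered: B1=T, B1=F, B2=F, B3=T, B3=F, B4=S, B4=E, B5=T, B6=T, B7=S
#6 (a=2, m=2) -> covered: B1=T, B1=F, B2=F, B3=T, B3=F, B4=S, B4=E, B5=T, B6=T, B7=S
#7 (a=5, m=5) -> covered: B1=T, B1=F, B2=F, B3=T, B3=F, B4=S, B4=E, B5=T, B6=T, B7=S
#8 (a=8, m=1) -> covered: B1=T, B1=F, B2=T, B3=T, B3=F, B4=S, B4=E, B5=T, B6=F, B7=E, B8=E, B9=F
together the pool reaches 17 outcomes: B1=T, B1=F, B2=T, B2=F, B3=T, B3=F, B4=S, B4=E, B5=T, B5=F, B6=T, B6=F, B7=S, B7=E, B8=S, B8=E, B9=F
no size-1 subset reaches all 17 outcomes (best union: 12/17)
no size-2 subset reaches all 17 outcomes (best union: 15/17)
the canonical winner is {1, 2, 8}: size 3, full 17-outcome coverage, earliest index list among size-3 covers

Answer: 1, 2, 8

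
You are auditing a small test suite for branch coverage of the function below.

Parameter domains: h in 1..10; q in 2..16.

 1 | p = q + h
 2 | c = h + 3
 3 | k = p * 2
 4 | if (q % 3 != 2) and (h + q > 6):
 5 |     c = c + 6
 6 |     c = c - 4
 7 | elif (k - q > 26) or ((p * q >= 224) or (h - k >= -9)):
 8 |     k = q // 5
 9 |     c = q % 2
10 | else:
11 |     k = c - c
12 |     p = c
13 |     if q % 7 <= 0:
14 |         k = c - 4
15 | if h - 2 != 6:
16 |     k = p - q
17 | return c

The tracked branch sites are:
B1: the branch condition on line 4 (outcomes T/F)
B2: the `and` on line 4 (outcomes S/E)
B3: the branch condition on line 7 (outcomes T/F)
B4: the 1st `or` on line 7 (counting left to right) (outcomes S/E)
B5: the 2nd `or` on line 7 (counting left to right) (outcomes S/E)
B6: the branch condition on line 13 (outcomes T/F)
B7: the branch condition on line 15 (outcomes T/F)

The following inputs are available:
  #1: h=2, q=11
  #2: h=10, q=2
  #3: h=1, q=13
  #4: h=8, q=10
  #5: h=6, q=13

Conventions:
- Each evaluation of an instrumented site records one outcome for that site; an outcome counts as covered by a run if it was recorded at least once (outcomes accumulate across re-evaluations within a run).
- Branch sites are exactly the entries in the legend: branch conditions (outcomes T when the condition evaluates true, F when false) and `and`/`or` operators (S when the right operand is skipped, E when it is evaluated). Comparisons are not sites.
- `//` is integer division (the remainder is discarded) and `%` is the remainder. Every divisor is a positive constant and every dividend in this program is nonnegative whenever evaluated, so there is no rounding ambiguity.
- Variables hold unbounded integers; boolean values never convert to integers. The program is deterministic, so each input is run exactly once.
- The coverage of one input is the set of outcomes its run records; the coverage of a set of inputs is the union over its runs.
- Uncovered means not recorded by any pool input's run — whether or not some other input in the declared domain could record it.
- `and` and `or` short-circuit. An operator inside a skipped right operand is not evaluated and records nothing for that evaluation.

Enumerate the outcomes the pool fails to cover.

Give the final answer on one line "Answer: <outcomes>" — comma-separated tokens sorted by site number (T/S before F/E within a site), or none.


input #1 (h=2, q=11): events B2->S, B1->F, B4->E, B5->E, B3->F, B6->F, B7->T; covers B1=F, B2=S, B3=F, B4=E, B5=E, B6=F, B7=T
input #2 (h=10, q=2): events B2->S, B1->F, B4->E, B5->E, B3->F, B6->F, B7->T; covers B1=F, B2=S, B3=F, B4=E, B5=E, B6=F, B7=T
input #3 (h=1, q=13): events B2->E, B1->T, B7->T; covers B1=T, B2=E, B7=T
input #4 (h=8, q=10): events B2->E, B1->T, B7->F; covers B1=T, B2=E, B7=F
input #5 (h=6, q=13): events B2->E, B1->T, B7->T; covers B1=T, B2=E, B7=T
union over the pool: B1=T, B1=F, B2=S, B2=E, B3=F, B4=E, B5=E, B6=F, B7=T, B7=F
uncovered (4 of 14): B3=T, B4=S, B5=S, B6=T
Answer: B3=T, B4=S, B5=S, B6=T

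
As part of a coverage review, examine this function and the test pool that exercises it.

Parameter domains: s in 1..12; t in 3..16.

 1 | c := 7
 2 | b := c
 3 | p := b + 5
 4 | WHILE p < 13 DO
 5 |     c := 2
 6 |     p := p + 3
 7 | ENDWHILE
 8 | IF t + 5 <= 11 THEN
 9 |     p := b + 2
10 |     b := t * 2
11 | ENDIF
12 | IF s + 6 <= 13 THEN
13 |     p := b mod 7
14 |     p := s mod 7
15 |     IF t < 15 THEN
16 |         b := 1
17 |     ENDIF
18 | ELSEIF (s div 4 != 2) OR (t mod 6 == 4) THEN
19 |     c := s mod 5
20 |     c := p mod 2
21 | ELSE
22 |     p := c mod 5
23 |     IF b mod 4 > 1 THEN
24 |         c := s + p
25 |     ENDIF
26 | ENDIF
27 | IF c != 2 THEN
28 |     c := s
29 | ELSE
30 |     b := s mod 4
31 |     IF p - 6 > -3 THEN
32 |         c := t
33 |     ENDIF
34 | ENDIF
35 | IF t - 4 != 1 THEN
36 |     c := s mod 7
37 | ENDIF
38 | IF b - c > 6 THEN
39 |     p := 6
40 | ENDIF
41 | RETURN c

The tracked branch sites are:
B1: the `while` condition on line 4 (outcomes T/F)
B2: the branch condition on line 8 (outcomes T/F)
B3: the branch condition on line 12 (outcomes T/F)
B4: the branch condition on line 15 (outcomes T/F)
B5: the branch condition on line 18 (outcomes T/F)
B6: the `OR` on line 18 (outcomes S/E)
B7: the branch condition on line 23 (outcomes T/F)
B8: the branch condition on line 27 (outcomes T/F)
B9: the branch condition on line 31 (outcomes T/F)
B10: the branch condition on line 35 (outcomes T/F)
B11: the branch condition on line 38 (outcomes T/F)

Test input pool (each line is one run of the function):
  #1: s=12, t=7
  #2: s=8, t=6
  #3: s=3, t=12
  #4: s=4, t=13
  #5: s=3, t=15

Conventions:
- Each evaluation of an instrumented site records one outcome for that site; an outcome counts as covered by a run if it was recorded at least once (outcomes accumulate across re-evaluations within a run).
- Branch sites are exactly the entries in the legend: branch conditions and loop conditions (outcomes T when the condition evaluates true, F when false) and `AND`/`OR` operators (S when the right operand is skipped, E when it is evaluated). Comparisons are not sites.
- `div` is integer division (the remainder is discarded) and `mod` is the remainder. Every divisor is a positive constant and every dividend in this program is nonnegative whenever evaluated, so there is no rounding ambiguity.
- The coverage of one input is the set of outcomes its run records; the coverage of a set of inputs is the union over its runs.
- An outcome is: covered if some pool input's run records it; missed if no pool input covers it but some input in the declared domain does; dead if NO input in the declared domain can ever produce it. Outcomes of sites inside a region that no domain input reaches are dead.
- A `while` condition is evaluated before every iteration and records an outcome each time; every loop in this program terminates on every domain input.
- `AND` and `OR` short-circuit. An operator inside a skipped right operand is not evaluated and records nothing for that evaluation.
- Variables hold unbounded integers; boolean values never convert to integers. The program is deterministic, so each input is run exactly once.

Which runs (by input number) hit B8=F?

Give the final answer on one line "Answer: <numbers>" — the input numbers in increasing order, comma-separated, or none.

input #1 (s=12, t=7): misses B8=F
input #2 (s=8, t=6): covers B8=F
input #3 (s=3, t=12): covers B8=F
input #4 (s=4, t=13): covers B8=F
input #5 (s=3, t=15): covers B8=F

Answer: 2, 3, 4, 5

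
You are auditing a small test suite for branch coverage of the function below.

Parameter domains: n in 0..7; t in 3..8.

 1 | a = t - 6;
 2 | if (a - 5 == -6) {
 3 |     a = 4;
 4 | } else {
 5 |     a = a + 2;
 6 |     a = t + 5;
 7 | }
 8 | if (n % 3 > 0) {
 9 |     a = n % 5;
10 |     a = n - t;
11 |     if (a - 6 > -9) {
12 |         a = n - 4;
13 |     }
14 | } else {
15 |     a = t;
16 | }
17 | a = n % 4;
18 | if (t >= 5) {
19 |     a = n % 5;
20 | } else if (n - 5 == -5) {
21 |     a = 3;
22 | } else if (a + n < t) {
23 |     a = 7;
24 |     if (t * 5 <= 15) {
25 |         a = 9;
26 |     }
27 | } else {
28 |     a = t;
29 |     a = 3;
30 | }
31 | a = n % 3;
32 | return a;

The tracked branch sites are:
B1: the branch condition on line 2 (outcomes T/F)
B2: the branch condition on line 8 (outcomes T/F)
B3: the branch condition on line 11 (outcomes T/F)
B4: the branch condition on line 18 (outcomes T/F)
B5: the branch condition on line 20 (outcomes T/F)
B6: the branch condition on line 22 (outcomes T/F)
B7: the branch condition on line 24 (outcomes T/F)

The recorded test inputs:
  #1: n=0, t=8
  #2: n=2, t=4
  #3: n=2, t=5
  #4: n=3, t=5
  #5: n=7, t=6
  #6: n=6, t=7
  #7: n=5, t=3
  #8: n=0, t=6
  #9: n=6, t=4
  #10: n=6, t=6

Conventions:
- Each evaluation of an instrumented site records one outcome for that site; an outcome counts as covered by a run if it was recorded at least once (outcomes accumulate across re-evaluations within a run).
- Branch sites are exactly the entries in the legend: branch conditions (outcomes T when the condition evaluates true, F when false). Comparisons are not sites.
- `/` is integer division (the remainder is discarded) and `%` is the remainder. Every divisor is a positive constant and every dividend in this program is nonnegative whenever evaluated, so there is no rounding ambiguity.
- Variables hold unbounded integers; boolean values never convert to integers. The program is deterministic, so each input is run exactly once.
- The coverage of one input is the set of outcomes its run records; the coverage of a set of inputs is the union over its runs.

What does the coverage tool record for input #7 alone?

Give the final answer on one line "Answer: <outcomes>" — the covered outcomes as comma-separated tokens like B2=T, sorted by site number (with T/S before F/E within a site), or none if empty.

Running input #7 (n=5, t=3), event by event:
  B1->F, B2->T, B3->T, B4->F, B5->F, B6->F
distinct outcomes covered: B1=F, B2=T, B3=T, B4=F, B5=F, B6=F

Answer: B1=F, B2=T, B3=T, B4=F, B5=F, B6=F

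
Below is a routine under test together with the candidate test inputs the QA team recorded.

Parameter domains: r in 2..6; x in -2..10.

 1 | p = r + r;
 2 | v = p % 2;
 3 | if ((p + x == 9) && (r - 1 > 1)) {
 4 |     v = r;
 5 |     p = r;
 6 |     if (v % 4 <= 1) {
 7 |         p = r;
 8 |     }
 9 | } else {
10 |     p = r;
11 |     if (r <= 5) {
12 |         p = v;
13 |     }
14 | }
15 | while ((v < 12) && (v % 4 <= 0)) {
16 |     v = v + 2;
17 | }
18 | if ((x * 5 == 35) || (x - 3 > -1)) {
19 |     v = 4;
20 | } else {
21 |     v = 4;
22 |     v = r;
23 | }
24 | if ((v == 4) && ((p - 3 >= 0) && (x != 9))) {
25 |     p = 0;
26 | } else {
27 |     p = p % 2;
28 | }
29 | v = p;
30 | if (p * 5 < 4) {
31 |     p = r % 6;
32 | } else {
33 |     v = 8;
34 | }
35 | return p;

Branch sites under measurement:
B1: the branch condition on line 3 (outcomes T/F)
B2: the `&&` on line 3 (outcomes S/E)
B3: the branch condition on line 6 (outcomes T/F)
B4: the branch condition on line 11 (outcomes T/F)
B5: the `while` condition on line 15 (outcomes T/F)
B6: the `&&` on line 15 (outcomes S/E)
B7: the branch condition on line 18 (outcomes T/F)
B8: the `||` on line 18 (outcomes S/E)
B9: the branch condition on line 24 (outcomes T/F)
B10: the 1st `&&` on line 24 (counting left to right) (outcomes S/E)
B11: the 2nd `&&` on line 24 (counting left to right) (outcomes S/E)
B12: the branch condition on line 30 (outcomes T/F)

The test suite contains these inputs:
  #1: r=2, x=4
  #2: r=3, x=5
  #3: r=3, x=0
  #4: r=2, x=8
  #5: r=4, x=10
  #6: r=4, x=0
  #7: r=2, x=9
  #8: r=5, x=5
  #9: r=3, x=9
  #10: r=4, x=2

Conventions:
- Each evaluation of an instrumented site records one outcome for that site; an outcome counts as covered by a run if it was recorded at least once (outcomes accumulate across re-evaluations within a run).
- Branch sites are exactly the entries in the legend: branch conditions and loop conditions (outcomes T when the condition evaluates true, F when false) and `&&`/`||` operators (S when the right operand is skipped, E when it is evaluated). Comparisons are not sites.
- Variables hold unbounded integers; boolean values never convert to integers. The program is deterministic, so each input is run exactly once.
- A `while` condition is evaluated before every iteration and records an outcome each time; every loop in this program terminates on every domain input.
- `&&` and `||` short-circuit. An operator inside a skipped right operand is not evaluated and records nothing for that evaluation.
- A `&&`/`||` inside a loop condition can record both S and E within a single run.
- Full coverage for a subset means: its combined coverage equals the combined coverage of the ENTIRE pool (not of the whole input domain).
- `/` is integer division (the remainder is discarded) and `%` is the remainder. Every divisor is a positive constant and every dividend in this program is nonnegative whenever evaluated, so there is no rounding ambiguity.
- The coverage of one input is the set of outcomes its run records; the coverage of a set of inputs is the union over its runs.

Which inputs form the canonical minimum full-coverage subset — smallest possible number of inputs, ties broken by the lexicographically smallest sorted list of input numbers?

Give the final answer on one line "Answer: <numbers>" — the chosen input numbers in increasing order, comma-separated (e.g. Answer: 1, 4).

#1 (r=2, x=4) -> B2->S, B1->F, B4->T, B6->E, B5->T, B6->E, B5->F, B8->E, B7->T, B10->E, B11->S, B9->F, B12->T; covered: B1=F, B2=S, B4=T, B5=T, B5=F, B6=E, B7=T, B8=E, B9=F, B10=E, B11=S, B12=T
#2 (r=3, x=5) -> B2->S, B1->F, B4->T, B6->E, B5->T, B6->E, B5->F, B8->E, B7->T, B10->E, B11->S, B9->F, B12->T; covered: B1=F, B2=S, B4=T, B5=T, B5=F, B6=E, B7=T, B8=E, B9=F, B10=E, B11=S, B12=T
#3 (r=3, x=0) -> B2->S, B1->F, B4->T, B6->E, B5->T, B6->E, B5->F, B8->E, B7->F, B10->S, B9->F, B12->T; covered: B1=F, B2=S, B4=T, B5=T, B5=F, B6=E, B7=F, B8=E, B9=F, B10=S, B12=T
#4 (r=2, x=8) -> B2->S, B1->F, B4->T, B6->E, B5->T, B6->E, B5->F, B8->E, B7->T, B10->E, B11->S, B9->F, B12->T; covered: B1=F, B2=S, B4=T, B5=T, B5=F, B6=E, B7=T, B8=E, B9=F, B10=E, B11=S, B12=T
#5 (r=4, x=10) -> B2->S, B1->F, B4->T, B6->E, B5->T, B6->E, B5->F, B8->E, B7->T, B10->E, B11->S, B9->F, B12->T; covered: B1=F, B2=S, B4=T, B5=T, B5=F, B6=E, B7=T, B8=E, B9=F, B10=E, B11=S, B12=T
#6 (r=4, x=0) -> B2->S, B1->F, B4->T, B6->E, B5->T, B6->E, B5->F, B8->E, B7->F, B10->E, B11->S, B9->F, B12->T; covered: B1=F, B2=S, B4=T, B5=T, B5=F, B6=E, B7=F, B8=E, B9=F, B10=E, B11=S, B12=T
#7 (r=2, x=9) -> B2->S, B1->F, B4->T, B6->E, B5->T, B6->E, B5->F, B8->E, B7->T, B10->E, B11->S, B9->F, B12->T; covered: B1=F, B2=S, B4=T, B5=T, B5=F, B6=E, B7=T, B8=E, B9=F, B10=E, B11=S, B12=T
#8 (r=5, x=5) -> B2->S, B1->F, B4->T, B6->E, B5->T, B6->E, B5->F, B8->E, B7->T, B10->E, B11->S, B9->F, B12->T; covered: B1=F, B2=S, B4=T, B5=T, B5=F, B6=E, B7=T, B8=E, B9=F, B10=E, B11=S, B12=T
#9 (r=3, x=9) -> B2->S, B1->F, B4->T, B6->E, B5->T, B6->E, B5->F, B8->E, B7->T, B10->E, B11->S, B9->F, B12->T; covered: B1=F, B2=S, B4=T, B5=T, B5=F, B6=E, B7=T, B8=E, B9=F, B10=E, B11=S, B12=T
#10 (r=4, x=2) -> B2->S, B1->F, B4->T, B6->E, B5->T, B6->E, B5->F, B8->E, B7->F, B10->E, B11->S, B9->F, B12->T; covered: B1=F, B2=S, B4=T, B5=T, B5=F, B6=E, B7=F, B8=E, B9=F, B10=E, B11=S, B12=T
pool-wide coverage (14 outcomes): B1=F, B2=S, B4=T, B5=T, B5=F, B6=E, B7=T, B7=F, B8=E, B9=F, B10=S, B10=E, B11=S, B12=T
every size-1 subset falls short of the 14 outcomes (best: 12/14)
inputs {1, 3} (size 2) cover everything; no size-2 subset with a lexicographically smaller index list covers all 14

Answer: 1, 3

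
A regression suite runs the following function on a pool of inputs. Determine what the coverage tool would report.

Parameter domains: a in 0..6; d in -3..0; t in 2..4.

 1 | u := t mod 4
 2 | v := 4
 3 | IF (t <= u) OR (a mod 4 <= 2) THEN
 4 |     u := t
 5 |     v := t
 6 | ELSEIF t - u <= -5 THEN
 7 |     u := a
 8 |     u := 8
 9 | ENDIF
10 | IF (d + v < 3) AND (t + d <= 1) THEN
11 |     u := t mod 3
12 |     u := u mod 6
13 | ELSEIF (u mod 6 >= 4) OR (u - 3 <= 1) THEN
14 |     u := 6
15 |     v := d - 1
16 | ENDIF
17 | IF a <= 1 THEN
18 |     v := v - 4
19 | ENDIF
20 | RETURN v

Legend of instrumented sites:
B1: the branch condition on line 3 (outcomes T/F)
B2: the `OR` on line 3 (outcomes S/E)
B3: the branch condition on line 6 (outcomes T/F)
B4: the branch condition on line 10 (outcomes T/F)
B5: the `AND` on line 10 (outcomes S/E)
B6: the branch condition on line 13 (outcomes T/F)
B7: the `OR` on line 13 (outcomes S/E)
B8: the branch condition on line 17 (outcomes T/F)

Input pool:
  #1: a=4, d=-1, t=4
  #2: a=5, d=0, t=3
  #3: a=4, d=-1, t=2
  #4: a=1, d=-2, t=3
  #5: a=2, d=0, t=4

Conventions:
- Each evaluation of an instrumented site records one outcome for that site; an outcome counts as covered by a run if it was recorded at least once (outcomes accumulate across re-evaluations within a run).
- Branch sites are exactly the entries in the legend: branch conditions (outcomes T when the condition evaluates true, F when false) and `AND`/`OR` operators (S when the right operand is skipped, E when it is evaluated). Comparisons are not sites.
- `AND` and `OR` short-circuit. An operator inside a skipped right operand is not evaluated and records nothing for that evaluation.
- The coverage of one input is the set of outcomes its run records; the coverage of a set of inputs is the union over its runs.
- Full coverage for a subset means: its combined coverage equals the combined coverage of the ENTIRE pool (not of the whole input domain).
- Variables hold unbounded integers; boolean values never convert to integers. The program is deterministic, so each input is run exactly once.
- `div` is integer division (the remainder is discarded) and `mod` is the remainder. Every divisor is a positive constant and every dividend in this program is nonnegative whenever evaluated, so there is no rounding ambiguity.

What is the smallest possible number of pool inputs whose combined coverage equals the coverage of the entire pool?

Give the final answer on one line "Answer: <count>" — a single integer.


run #1 (a=4, d=-1, t=4) records B1=T, B2=E, B4=F, B5=S, B6=T, B7=S, B8=F
run #2 (a=5, d=0, t=3) records B1=T, B2=S, B4=F, B5=S, B6=T, B7=E, B8=F
run #3 (a=4, d=-1, t=2) records B1=T, B2=S, B4=T, B5=E, B8=F
run #4 (a=1, d=-2, t=3) records B1=T, B2=S, B4=T, B5=E, B8=T
run #5 (a=2, d=0, t=4) records B1=T, B2=E, B4=F, B5=S, B6=T, B7=S, B8=F
union over all inputs: B1=T, B2=S, B2=E, B4=T, B4=F, B5=S, B5=E, B6=T, B7=S, B7=E, B8=T, B8=F (12 outcomes)
size 1 is not enough: best union over all size-1 subsets is 7/12
size 2 is not enough: best union over all size-2 subsets is 11/12
the canonical winner is {1, 2, 4}: size 3, full 12-outcome coverage, earliest index list among size-3 covers
Answer: 3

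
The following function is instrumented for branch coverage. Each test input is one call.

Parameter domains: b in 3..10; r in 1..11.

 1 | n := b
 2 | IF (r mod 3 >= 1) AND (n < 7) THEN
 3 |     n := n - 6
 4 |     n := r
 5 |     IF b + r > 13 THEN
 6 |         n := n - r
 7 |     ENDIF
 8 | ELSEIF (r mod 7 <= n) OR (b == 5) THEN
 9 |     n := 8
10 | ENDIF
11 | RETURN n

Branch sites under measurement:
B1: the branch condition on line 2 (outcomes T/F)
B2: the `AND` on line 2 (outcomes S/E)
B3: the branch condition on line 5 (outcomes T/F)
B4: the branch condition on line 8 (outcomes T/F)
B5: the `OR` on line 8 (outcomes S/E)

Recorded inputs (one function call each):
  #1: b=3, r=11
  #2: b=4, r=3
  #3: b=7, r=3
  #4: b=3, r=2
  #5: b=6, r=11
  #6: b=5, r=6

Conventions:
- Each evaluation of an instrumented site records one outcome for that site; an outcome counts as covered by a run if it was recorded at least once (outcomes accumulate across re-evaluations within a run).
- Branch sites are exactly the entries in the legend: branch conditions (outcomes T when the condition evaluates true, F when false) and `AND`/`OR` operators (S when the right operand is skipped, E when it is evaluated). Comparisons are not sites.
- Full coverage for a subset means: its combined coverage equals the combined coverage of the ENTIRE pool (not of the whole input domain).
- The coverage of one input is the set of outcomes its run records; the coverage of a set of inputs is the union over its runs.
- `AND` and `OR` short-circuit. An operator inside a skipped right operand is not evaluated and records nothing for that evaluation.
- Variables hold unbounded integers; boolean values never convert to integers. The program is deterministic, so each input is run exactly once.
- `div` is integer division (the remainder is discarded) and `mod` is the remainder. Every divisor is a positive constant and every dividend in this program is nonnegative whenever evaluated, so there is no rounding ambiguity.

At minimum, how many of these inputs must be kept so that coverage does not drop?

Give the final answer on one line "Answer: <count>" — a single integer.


run #1 (b=3, r=11) runs B2->E, B1->T, B3->T; records B1=T, B2=E, B3=T
run #2 (b=4, r=3) runs B2->S, B1->F, B5->S, B4->T; records B1=F, B2=S, B4=T, B5=S
run #3 (b=7, r=3) runs B2->S, B1->F, B5->S, B4->T; records B1=F, B2=S, B4=T, B5=S
run #4 (b=3, r=2) runs B2->E, B1->T, B3->F; records B1=T, B2=E, B3=F
run #5 (b=6, r=11) runs B2->E, B1->T, B3->T; records B1=T, B2=E, B3=T
run #6 (b=5, r=6) runs B2->S, B1->F, B5->E, B4->T; records B1=F, B2=S, B4=T, B5=E
together the pool reaches 9 outcomes: B1=T, B1=F, B2=S, B2=E, B3=T, B3=F, B4=T, B5=S, B5=E
every size-1 subset falls short of the 9 outcomes (best: 4/9)
every size-2 subset falls short of the 9 outcomes (best: 7/9)
every size-3 subset falls short of the 9 outcomes (best: 8/9)
inputs {1, 2, 4, 6} (size 4) cover everything; no size-4 subset with a lexicographically smaller index list covers all 9
Answer: 4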